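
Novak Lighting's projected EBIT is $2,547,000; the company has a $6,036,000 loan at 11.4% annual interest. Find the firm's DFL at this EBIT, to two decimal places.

Annual interest charges come to $688,104.00.
Degree of financial leverage = EBIT / (EBIT − interest) = $2,547,000 / $1,858,896.00 = 1.3702.

1.37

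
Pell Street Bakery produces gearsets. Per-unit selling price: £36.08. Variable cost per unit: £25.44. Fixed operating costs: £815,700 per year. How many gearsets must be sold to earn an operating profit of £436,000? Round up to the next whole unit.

Contribution margin per unit = £36.08 − £25.44 = £10.64.
Need Q such that Q × £10.64 − £815,700 = £436,000, i.e. Q = £1,251,700 / £10.64 = 117,640.98 → 117,641.

117,641 gearsets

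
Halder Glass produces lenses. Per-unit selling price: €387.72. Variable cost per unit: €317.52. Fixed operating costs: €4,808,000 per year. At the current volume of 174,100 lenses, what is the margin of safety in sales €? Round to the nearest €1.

Unit CM = price − variable cost = €387.72 − €317.52 = €70.20. Break-even units = €4,808,000 ÷ €70.20 = 68,490.03; break-even revenue = 68,490.03 × €387.72 = €26,554,953.85.
Actual sales revenue = 174,100 × €387.72 = €67,502,052.00.
Margin of safety = €67,502,052.00 − €26,554,953.85 = €40,947,098.

€40,947,098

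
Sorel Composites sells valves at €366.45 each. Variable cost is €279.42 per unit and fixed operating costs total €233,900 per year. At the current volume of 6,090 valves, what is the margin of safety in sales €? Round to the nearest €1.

€1,246,817

Each unit contributes €366.45 − €279.42 = €87.03. Break-even units = €233,900 ÷ €87.03 = 2,687.58; break-even revenue = 2,687.58 × €366.45 = €984,863.32.
Current sales = 6,090 × €366.45 = €2,231,680.50.
Margin of safety = €2,231,680.50 − €984,863.32 = €1,246,817.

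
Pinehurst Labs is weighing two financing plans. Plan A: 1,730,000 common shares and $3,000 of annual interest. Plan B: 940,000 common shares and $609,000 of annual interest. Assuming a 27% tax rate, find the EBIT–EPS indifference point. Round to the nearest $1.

$1,330,063

Set EPS_A = EPS_B: (EBIT − $3,000)(1 − 0.27) ÷ 1,730,000 = (EBIT − $609,000)(1 − 0.27) ÷ 940,000.
The (1 − t) factor cancels: (EBIT − 3,000) × 940,000 = (EBIT − 609,000) × 1,730,000.
Solving, EBIT = (609,000·1,730,000 − 3,000·940,000) / (1,730,000 − 940,000) = 1,050,750,000,000 / 790,000 = 1,330,063.29.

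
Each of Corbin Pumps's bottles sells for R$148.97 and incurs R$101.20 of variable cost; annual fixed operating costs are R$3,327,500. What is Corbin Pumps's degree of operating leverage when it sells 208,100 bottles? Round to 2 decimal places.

Total contribution margin = 208,100 × R$47.77 = R$9,940,937.00.
Operating income = contribution − fixed costs = R$9,940,937.00 − R$3,327,500 = R$6,613,437.00.
DOL = contribution ÷ EBIT = R$9,940,937.00 ÷ R$6,613,437.00 = 1.5031.

1.50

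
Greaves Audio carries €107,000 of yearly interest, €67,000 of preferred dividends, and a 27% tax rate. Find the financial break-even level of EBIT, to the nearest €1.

€198,781

Grossing the preferred dividend up to pre-tax terms: €67,000 / (1 − 0.27) = €91,780.82.
EPS = 0 when EBIT covers interest plus the pre-tax preferred burden: €107,000 + €91,780.82 = €198,780.82.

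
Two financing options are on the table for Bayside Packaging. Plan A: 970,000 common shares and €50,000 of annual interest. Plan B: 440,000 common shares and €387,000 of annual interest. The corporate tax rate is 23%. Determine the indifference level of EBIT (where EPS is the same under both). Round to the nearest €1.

Set EPS_A = EPS_B: (EBIT − €50,000)(1 − 0.23) ÷ 970,000 = (EBIT − €387,000)(1 − 0.23) ÷ 440,000.
The (1 − t) factor cancels: (EBIT − 50,000) × 440,000 = (EBIT − 387,000) × 970,000.
Solving, EBIT = (387,000·970,000 − 50,000·440,000) / (970,000 − 440,000) = 353,390,000,000 / 530,000 = 666,773.58.

€666,774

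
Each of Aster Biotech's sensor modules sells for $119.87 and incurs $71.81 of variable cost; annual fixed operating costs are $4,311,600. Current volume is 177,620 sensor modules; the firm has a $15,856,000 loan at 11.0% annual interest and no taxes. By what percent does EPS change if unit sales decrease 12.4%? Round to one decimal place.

At 177,620 units, contribution = 177,620 × $48.06 = $8,536,417.20.
EBIT = $8,536,417.20 − $4,311,600 = $4,224,817.20.
Interest = $1,744,160.00, so EBIT − I = $2,480,657.20.
Degree of combined leverage = contribution ÷ (EBIT − I) = $8,536,417.20 ÷ $2,480,657.20 = 3.4412.
EPS therefore changes by 3.4412 × (-12.4%) = -42.7%.

-42.7%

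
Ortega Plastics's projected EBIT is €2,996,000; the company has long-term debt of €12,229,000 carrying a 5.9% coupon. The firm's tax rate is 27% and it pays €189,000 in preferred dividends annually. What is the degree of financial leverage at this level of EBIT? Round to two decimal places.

Interest = €721,511.00.
Pre-tax preferred-dividend burden = €189,000 ÷ (1 − 0.27) = €258,904.11.
DFL = EBIT ÷ [EBIT − I − D_p/(1−t)] = €2,996,000 ÷ [€2,996,000 − €721,511.00 − €258,904.11] = €2,996,000 ÷ €2,015,584.89 = 1.4864.

1.49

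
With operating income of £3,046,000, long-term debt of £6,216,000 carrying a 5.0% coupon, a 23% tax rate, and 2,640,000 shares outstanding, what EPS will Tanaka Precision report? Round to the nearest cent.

Interest = £310,800.00, so EBT = £3,046,000 − £310,800.00 = £2,735,200.00.
After tax at 23%: net income = £2,735,200.00 × 0.77 = £2,106,104.00.
EPS = £2,106,104.00 ÷ 2,640,000 = £0.80.

£0.80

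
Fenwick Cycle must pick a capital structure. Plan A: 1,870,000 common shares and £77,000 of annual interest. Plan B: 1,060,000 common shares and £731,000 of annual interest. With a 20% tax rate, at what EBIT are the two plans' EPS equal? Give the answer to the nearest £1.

£1,586,852

At indifference, (EBIT − 77,000)(1 − t)/1,870,000 = (EBIT − 731,000)(1 − t)/1,060,000.
The (1 − t) factor cancels: (EBIT − 77,000) × 1,060,000 = (EBIT − 731,000) × 1,870,000.
EBIT × (1,870,000 − 1,060,000) = 731,000 × 1,870,000 − 77,000 × 1,060,000 = 1,285,350,000,000, so EBIT = 1,285,350,000,000 ÷ 810,000 = 1,586,851.85.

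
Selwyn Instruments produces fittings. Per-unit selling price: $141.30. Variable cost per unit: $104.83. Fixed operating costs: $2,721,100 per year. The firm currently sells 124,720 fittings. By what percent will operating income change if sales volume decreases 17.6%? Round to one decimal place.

-43.8%

At 124,720 units, contribution = 124,720 × $36.47 = $4,548,538.40.
Operating income = contribution − fixed costs = $4,548,538.40 − $2,721,100 = $1,827,438.40.
DOL = contribution ÷ EBIT = $4,548,538.40 ÷ $1,827,438.40 = 2.4890.
Operating income changes by 2.4890 × -17.6% = -43.8%.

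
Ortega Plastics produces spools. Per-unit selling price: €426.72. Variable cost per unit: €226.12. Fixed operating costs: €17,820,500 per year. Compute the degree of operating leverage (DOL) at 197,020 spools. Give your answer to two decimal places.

1.82

Contribution at this volume is 197,020 × €200.60 = €39,522,212.00.
Operating income = contribution − fixed costs = €39,522,212.00 − €17,820,500 = €21,701,712.00.
DOL = contribution ÷ EBIT = €39,522,212.00 ÷ €21,701,712.00 = 1.8212.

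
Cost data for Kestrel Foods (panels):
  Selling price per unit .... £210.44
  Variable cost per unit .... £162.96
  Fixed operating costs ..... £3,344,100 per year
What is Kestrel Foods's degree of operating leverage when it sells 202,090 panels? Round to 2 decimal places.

At 202,090 units, contribution = 202,090 × £47.48 = £9,595,233.20.
Operating income = contribution − fixed costs = £9,595,233.20 − £3,344,100 = £6,251,133.20.
DOL = contribution ÷ EBIT = £9,595,233.20 ÷ £6,251,133.20 = 1.5350.

1.53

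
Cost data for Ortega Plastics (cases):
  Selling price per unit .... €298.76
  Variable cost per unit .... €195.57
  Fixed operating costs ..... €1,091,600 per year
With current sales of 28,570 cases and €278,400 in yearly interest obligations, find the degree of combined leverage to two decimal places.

1.87

Total contribution margin = 28,570 × €103.19 = €2,948,138.30.
Subtracting fixed costs: EBIT = €2,948,138.30 − €1,091,600 = €1,856,538.30. Interest = €278,400.00.
DOL = €2,948,138.30 ÷ €1,856,538.30 = 1.5880; DFL = €1,856,538.30 ÷ €1,578,138.30 = 1.1764.
DCL = DOL × DFL = 1.5880 × 1.1764 = 1.8681.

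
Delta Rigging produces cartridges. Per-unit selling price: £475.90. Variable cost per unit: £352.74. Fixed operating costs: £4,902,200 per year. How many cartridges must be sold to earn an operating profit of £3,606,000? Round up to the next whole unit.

69,083 cartridges

Unit CM = price − variable cost = £475.90 − £352.74 = £123.16.
Units = (FC + target) / CM = (£4,902,200 + £3,606,000) / £123.16 = 69,082.49, so 69,083 cartridges.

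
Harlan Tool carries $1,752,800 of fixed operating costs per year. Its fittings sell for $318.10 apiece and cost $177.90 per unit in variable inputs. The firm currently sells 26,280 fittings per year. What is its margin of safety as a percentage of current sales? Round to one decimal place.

52.4%

Contribution margin per unit = $318.10 − $177.90 = $140.20. Break-even units = $1,752,800 ÷ $140.20 = 12,502.14; break-even revenue = 12,502.14 × $318.10 = $3,976,930.67.
Current sales = 26,280 × $318.10 = $8,359,668.00.
Margin of safety = ($8,359,668.00 − $3,976,930.67) ÷ $8,359,668.00 = 52.4%.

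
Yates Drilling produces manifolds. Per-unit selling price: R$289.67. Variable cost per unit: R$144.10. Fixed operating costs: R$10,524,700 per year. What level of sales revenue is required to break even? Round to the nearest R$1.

R$20,943,119

CM per unit = R$289.67 − R$144.10 = R$145.57; CM ratio = R$145.57 / R$289.67 = 0.5025.
Break-even revenue = fixed costs × price ÷ CM = R$10,524,700 × R$289.67 ÷ R$145.57 = R$20,943,119.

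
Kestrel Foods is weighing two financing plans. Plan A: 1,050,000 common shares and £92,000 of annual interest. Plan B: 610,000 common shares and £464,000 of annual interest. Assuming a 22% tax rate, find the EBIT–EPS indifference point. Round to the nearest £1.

£979,727

At indifference, (EBIT − 92,000)(1 − t)/1,050,000 = (EBIT − 464,000)(1 − t)/610,000.
Cancelling (1 − t) and cross-multiplying: 610,000·(EBIT − 92,000) = 1,050,000·(EBIT − 464,000).
Solving, EBIT = (464,000·1,050,000 − 92,000·610,000) / (1,050,000 − 610,000) = 431,080,000,000 / 440,000 = 979,727.27.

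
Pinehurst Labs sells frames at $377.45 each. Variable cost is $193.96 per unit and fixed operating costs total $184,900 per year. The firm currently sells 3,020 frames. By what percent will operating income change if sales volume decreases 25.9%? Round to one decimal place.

-38.9%

At 3,020 units, contribution = 3,020 × $183.49 = $554,139.80.
EBIT = $554,139.80 − $184,900 = $369,239.80.
DOL = contribution ÷ EBIT = $554,139.80 ÷ $369,239.80 = 1.5008.
Operating income changes by 1.5008 × -25.9% = -38.9%.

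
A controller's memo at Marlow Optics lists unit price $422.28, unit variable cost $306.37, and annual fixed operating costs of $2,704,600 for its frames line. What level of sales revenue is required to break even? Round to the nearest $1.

$9,853,321

CM per unit = $422.28 − $306.37 = $115.91; CM ratio = $115.91 / $422.28 = 0.2745.
Break-even sales = FC ÷ CM ratio = $2,704,600 × $422.28 / $115.91 = $9,853,321.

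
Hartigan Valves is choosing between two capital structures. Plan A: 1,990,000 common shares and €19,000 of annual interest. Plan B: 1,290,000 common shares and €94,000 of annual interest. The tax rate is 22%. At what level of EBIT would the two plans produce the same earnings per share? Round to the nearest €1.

€232,214

Set EPS_A = EPS_B: (EBIT − €19,000)(1 − 0.22) ÷ 1,990,000 = (EBIT − €94,000)(1 − 0.22) ÷ 1,290,000.
Cancelling (1 − t) and cross-multiplying: 1,290,000·(EBIT − 19,000) = 1,990,000·(EBIT − 94,000).
Solving, EBIT = (94,000·1,990,000 − 19,000·1,290,000) / (1,990,000 − 1,290,000) = 162,550,000,000 / 700,000 = 232,214.29.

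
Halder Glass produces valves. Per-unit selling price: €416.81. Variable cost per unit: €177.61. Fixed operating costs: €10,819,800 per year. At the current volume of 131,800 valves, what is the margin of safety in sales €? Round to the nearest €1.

€36,081,876

Each unit contributes €416.81 − €177.61 = €239.20. Break-even units = €10,819,800 ÷ €239.20 = 45,233.28; break-even revenue = 45,233.28 × €416.81 = €18,853,682.43.
Actual sales revenue = 131,800 × €416.81 = €54,935,558.00.
Margin of safety = €54,935,558.00 − €18,853,682.43 = €36,081,876.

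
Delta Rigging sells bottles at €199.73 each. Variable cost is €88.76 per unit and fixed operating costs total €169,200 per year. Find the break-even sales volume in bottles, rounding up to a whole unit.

1,525 bottles

Contribution margin per unit = €199.73 − €88.76 = €110.97.
Units to break even: €169,200 ÷ €110.97 = 1,524.74, rounded up to 1,525.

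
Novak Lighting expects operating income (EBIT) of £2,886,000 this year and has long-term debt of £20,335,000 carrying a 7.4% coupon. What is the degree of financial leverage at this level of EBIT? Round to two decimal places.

Annual interest charges come to £1,504,790.00.
Degree of financial leverage = EBIT / (EBIT − interest) = £2,886,000 / £1,381,210.00 = 2.0895.

2.09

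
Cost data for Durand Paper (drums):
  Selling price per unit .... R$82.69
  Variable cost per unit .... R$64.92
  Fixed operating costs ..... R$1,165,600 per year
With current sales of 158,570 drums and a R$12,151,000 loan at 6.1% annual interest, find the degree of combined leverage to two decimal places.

3.09

Contribution at this volume is 158,570 × R$17.77 = R$2,817,788.90.
Operating income = contribution − fixed costs = R$2,817,788.90 − R$1,165,600 = R$1,652,188.90. Interest = R$741,211.00, so EBIT − I = R$910,977.90.
DCL = contribution ÷ (EBIT − I) = R$2,817,788.90 ÷ R$910,977.90 = 3.0931.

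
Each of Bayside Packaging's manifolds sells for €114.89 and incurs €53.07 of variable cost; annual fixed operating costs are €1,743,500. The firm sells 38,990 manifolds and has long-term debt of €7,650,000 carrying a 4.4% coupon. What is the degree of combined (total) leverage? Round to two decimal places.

Total contribution margin = 38,990 × €61.82 = €2,410,361.80.
Operating income = contribution − fixed costs = €2,410,361.80 − €1,743,500 = €666,861.80. Interest = €336,600.00, so EBIT − I = €330,261.80.
Degree of total leverage = total CM / (EBIT − interest) = €2,410,361.80 / €330,261.80 = 7.2983.

7.30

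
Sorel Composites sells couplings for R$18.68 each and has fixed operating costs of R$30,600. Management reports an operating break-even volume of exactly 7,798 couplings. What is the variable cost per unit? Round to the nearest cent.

At break-even, FC = Q × (P − VC), so P − VC = R$30,600 ÷ 7,798 = R$3.9241.
Hence VC = price − CM = R$18.68 − R$3.9241 = R$14.76.

R$14.76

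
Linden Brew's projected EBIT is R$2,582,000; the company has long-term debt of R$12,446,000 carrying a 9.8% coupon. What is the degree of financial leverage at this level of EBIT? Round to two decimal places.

1.90

Interest = R$1,219,708.00.
DFL = EBIT ÷ (EBIT − I) = R$2,582,000 ÷ (R$2,582,000 − R$1,219,708.00) = R$2,582,000 ÷ R$1,362,292.00 = 1.8953.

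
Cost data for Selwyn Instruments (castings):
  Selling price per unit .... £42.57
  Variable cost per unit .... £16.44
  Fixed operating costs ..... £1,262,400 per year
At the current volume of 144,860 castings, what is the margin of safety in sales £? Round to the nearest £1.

£4,110,036

Unit CM = price − variable cost = £42.57 − £16.44 = £26.13. Break-even units = £1,262,400 ÷ £26.13 = 48,312.28; break-even revenue = 48,312.28 × £42.57 = £2,056,653.96.
Current sales = 144,860 × £42.57 = £6,166,690.20.
Margin of safety = £6,166,690.20 − £2,056,653.96 = £4,110,036.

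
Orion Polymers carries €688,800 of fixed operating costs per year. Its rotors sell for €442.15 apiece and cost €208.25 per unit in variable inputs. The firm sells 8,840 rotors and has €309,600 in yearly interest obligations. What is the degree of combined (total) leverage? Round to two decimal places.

At 8,840 units, contribution = 8,840 × €233.90 = €2,067,676.00.
EBIT = €2,067,676.00 − €688,800 = €1,378,876.00. Interest = €309,600.00, so EBIT − I = €1,069,276.00.
DCL = contribution ÷ (EBIT − I) = €2,067,676.00 ÷ €1,069,276.00 = 1.9337.

1.93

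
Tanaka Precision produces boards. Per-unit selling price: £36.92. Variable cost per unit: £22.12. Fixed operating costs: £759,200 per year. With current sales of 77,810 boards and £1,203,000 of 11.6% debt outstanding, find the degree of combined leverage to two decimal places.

4.55

Contribution at this volume is 77,810 × £14.80 = £1,151,588.00.
Subtracting fixed costs: EBIT = £1,151,588.00 − £759,200 = £392,388.00. Interest = £139,548.00.
DOL = £1,151,588.00 ÷ £392,388.00 = 2.9348; DFL = £392,388.00 ÷ £252,840.00 = 1.5519.
Combined leverage = 2.9348 × 1.5519 = 4.5545.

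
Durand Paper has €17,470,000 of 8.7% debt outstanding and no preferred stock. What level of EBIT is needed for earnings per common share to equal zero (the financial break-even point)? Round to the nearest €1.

Annual interest = 8.7% × €17,470,000 = €1,519,890.00.
Without preferred stock the financial break-even is simply EBIT = interest = €1,519,890.00.

€1,519,890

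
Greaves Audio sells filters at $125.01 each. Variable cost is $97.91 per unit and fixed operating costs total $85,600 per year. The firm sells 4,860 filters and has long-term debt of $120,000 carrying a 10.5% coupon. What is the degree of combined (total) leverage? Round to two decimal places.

3.93

Contribution at this volume is 4,860 × $27.10 = $131,706.00.
EBIT = $131,706.00 − $85,600 = $46,106.00. Interest = $12,600.00, so EBIT − I = $33,506.00.
DCL = contribution ÷ (EBIT − I) = $131,706.00 ÷ $33,506.00 = 3.9308.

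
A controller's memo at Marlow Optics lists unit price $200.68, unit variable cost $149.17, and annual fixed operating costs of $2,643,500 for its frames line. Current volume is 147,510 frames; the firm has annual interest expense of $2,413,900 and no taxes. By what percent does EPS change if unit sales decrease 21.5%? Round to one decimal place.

Total contribution margin = 147,510 × $51.51 = $7,598,240.10.
EBIT = $7,598,240.10 − $2,643,500 = $4,954,740.10.
After interest of $2,413,900.00, pre-tax earnings = $2,540,840.10.
Degree of combined leverage = contribution ÷ (EBIT − I) = $7,598,240.10 ÷ $2,540,840.10 = 2.9904.
EPS therefore changes by 2.9904 × (-21.5%) = -64.3%.

-64.3%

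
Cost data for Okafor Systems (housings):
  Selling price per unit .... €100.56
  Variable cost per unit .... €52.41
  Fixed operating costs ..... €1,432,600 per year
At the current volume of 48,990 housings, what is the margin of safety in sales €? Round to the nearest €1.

€1,934,487

Each unit contributes €100.56 − €52.41 = €48.15. Break-even units = €1,432,600 ÷ €48.15 = 29,752.86; break-even revenue = 29,752.86 × €100.56 = €2,991,947.17.
Actual sales revenue = 48,990 × €100.56 = €4,926,434.40.
Margin of safety = €4,926,434.40 − €2,991,947.17 = €1,934,487.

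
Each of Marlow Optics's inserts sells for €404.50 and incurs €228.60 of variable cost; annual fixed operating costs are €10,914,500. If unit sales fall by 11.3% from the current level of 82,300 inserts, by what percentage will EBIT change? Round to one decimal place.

Total contribution margin = 82,300 × €175.90 = €14,476,570.00.
Operating income = contribution − fixed costs = €14,476,570.00 − €10,914,500 = €3,562,070.00.
DOL = contribution ÷ EBIT = €14,476,570.00 ÷ €3,562,070.00 = 4.0641.
%ΔEBIT = DOL × %ΔSales = 4.0641 × -11.3% = -45.9%.

-45.9%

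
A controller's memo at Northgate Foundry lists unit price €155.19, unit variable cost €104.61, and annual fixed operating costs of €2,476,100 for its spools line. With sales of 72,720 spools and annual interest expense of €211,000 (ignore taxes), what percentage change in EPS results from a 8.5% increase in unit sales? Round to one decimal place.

+31.5%

Total contribution margin = 72,720 × €50.58 = €3,678,177.60.
Subtracting fixed costs: EBIT = €3,678,177.60 − €2,476,100 = €1,202,077.60.
Interest = €211,000.00, so EBIT − I = €991,077.60.
Degree of combined leverage = contribution ÷ (EBIT − I) = €3,678,177.60 ÷ €991,077.60 = 3.7113.
EPS therefore changes by 3.7113 × (+8.5%) = +31.5%.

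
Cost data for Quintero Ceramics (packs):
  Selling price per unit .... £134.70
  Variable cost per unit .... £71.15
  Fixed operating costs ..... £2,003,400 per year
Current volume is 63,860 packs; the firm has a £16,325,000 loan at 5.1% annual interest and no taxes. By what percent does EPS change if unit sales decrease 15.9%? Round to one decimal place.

Total contribution margin = 63,860 × £63.55 = £4,058,303.00.
Operating income = contribution − fixed costs = £4,058,303.00 − £2,003,400 = £2,054,903.00.
After interest of £832,575.00, pre-tax earnings = £1,222,328.00.
DCL = total CM / (EBIT − I) = £4,058,303.00 / £1,222,328.00 = 3.3201.
EPS therefore changes by 3.3201 × (-15.9%) = -52.8%.

-52.8%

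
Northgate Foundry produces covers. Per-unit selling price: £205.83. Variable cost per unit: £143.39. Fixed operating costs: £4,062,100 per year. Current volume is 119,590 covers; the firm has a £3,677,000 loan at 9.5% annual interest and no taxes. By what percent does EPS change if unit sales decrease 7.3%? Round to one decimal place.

Total contribution margin = 119,590 × £62.44 = £7,467,199.60.
Subtracting fixed costs: EBIT = £7,467,199.60 − £4,062,100 = £3,405,099.60.
Interest = £349,315.00, so EBIT − I = £3,055,784.60.
DCL = total CM / (EBIT − I) = £7,467,199.60 / £3,055,784.60 = 2.4436.
%ΔEPS = DCL × %ΔSales = 2.4436 × -7.3% = -17.8%.

-17.8%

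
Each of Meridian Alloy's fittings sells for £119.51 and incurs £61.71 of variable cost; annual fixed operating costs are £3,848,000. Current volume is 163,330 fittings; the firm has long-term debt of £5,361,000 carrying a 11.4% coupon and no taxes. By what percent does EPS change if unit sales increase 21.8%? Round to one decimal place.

Total contribution margin = 163,330 × £57.80 = £9,440,474.00.
Subtracting fixed costs: EBIT = £9,440,474.00 − £3,848,000 = £5,592,474.00.
Interest = £611,154.00, so EBIT − I = £4,981,320.00.
Degree of combined leverage = contribution ÷ (EBIT − I) = £9,440,474.00 ÷ £4,981,320.00 = 1.8952.
EPS therefore changes by 1.8952 × (+21.8%) = +41.3%.

+41.3%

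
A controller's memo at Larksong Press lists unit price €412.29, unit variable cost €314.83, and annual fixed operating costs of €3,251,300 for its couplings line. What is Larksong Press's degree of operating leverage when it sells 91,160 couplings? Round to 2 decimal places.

1.58

Contribution at this volume is 91,160 × €97.46 = €8,884,453.60.
Subtracting fixed costs: EBIT = €8,884,453.60 − €3,251,300 = €5,633,153.60.
Degree of operating leverage = €8,884,453.60 / €5,633,153.60 = 1.5772.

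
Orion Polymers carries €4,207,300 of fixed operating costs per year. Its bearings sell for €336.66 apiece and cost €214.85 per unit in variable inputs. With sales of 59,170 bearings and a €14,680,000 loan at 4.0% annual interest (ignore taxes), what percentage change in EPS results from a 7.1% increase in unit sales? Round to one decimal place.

Total contribution margin = 59,170 × €121.81 = €7,207,497.70.
EBIT = €7,207,497.70 − €4,207,300 = €3,000,197.70.
Interest = €587,200.00, so EBIT − I = €2,412,997.70.
DCL = total CM / (EBIT − I) = €7,207,497.70 / €2,412,997.70 = 2.9869.
%ΔEPS = DCL × %ΔSales = 2.9869 × +7.1% = +21.2%.

+21.2%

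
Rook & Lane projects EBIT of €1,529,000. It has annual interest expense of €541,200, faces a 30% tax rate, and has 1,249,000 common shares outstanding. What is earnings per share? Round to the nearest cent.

€0.55

Interest = €541,200.00, so EBT = €1,529,000 − €541,200.00 = €987,800.00.
Net income = €987,800.00 × (1 − 0.30) = €691,460.00.
Per share: €691,460.00 / 1,249,000 shares = €0.55.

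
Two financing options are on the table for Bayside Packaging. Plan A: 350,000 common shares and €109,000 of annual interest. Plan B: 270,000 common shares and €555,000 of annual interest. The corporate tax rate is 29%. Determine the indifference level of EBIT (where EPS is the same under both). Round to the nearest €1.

At indifference, (EBIT − 109,000)(1 − t)/350,000 = (EBIT − 555,000)(1 − t)/270,000.
The (1 − t) factor cancels: (EBIT − 109,000) × 270,000 = (EBIT − 555,000) × 350,000.
Solving, EBIT = (555,000·350,000 − 109,000·270,000) / (350,000 − 270,000) = 164,820,000,000 / 80,000 = 2,060,250.00.

€2,060,250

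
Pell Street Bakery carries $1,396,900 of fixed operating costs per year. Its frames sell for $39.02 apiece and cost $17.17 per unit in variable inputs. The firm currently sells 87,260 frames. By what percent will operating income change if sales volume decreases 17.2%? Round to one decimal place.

-64.3%

Total contribution margin = 87,260 × $21.85 = $1,906,631.00.
Operating income = contribution − fixed costs = $1,906,631.00 − $1,396,900 = $509,731.00.
DOL = contribution ÷ EBIT = $1,906,631.00 ÷ $509,731.00 = 3.7405.
Operating income changes by 3.7405 × -17.2% = -64.3%.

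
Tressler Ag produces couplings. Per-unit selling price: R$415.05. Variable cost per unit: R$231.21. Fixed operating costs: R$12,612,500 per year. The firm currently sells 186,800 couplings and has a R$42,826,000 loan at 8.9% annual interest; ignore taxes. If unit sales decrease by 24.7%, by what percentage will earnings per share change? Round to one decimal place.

Contribution at this volume is 186,800 × R$183.84 = R$34,341,312.00.
EBIT = R$34,341,312.00 − R$12,612,500 = R$21,728,812.00.
Interest = R$3,811,514.00, so EBIT − I = R$17,917,298.00.
Degree of combined leverage = contribution ÷ (EBIT − I) = R$34,341,312.00 ÷ R$17,917,298.00 = 1.9167.
%ΔEPS = DCL × %ΔSales = 1.9167 × -24.7% = -47.3%.

-47.3%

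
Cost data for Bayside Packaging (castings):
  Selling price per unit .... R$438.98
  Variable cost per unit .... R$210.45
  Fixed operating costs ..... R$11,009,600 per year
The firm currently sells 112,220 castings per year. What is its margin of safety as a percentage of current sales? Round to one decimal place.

57.1%

Unit CM = price − variable cost = R$438.98 − R$210.45 = R$228.53. Break-even units = R$11,009,600 ÷ R$228.53 = 48,175.73; break-even revenue = 48,175.73 × R$438.98 = R$21,148,182.77.
Current sales = 112,220 × R$438.98 = R$49,262,335.60.
Margin of safety = (R$49,262,335.60 − R$21,148,182.77) ÷ R$49,262,335.60 = 57.1%.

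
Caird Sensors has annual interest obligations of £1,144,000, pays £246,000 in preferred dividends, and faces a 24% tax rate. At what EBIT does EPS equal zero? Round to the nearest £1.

£1,467,684

Preferred dividends are paid after tax, so their pre-tax equivalent is £246,000 ÷ (1 − 0.24) = £323,684.21.
Financial break-even EBIT = interest + D_p ÷ (1 − t) = £1,144,000 + £323,684.21 = £1,467,684.21.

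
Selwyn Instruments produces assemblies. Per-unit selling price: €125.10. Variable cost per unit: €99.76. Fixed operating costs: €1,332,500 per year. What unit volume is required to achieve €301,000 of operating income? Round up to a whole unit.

Unit CM = price − variable cost = €125.10 − €99.76 = €25.34.
Required volume = (fixed costs + target profit) ÷ CM = (€1,332,500 + €301,000) ÷ €25.34 = 64,463.30, so 64,464 assemblies.

64,464 assemblies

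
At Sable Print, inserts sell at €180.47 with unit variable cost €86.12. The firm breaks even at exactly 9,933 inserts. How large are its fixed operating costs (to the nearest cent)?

Unit CM = price − variable cost = €180.47 − €86.12 = €94.35.
Since BE = FC / CM, FC = 9,933 × €94.35 = €937,178.55.

€937,178.55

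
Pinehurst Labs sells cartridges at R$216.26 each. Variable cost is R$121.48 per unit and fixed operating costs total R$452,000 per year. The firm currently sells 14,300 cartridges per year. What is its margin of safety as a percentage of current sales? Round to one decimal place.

66.7%

Contribution margin per unit = R$216.26 − R$121.48 = R$94.78. Break-even units = R$452,000 ÷ R$94.78 = 4,768.94; break-even revenue = 4,768.94 × R$216.26 = R$1,031,330.66.
Current sales = 14,300 × R$216.26 = R$3,092,518.00.
Margin of safety = (R$3,092,518.00 − R$1,031,330.66) ÷ R$3,092,518.00 = 66.7%.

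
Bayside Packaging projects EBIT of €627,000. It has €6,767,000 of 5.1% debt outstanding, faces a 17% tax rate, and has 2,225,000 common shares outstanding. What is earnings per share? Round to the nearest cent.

€0.11

Pre-tax income = €627,000 − €345,117.00 = €281,883.00.
Net income = €281,883.00 × (1 − 0.17) = €233,962.89.
EPS = €233,962.89 ÷ 2,225,000 = €0.11.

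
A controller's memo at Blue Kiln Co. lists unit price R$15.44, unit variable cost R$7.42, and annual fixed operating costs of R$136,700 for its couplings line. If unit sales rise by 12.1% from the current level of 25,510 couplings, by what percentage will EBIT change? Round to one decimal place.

+36.5%

At 25,510 units, contribution = 25,510 × R$8.02 = R$204,590.20.
EBIT = R$204,590.20 − R$136,700 = R$67,890.20.
So DOL = total CM / EBIT = R$204,590.20 / R$67,890.20 = 3.0135.
Operating income changes by 3.0135 × +12.1% = +36.5%.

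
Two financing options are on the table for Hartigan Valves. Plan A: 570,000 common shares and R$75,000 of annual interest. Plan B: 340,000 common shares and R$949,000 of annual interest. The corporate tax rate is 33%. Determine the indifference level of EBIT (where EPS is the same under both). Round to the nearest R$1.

Set EPS_A = EPS_B: (EBIT − R$75,000)(1 − 0.33) ÷ 570,000 = (EBIT − R$949,000)(1 − 0.33) ÷ 340,000.
Cancelling (1 − t) and cross-multiplying: 340,000·(EBIT − 75,000) = 570,000·(EBIT − 949,000).
Solving, EBIT = (949,000·570,000 − 75,000·340,000) / (570,000 − 340,000) = 515,430,000,000 / 230,000 = 2,241,000.00.

R$2,241,000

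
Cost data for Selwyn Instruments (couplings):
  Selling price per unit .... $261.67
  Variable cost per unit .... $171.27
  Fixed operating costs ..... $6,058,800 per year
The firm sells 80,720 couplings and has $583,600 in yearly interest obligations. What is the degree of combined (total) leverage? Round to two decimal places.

11.15

Contribution at this volume is 80,720 × $90.40 = $7,297,088.00.
EBIT = $7,297,088.00 − $6,058,800 = $1,238,288.00. Interest = $583,600.00, so EBIT − I = $654,688.00.
DCL = contribution ÷ (EBIT − I) = $7,297,088.00 ÷ $654,688.00 = 11.1459.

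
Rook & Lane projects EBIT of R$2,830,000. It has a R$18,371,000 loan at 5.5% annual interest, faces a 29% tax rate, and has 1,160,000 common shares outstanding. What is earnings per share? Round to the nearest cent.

R$1.11

Interest = R$1,010,405.00, so EBT = R$2,830,000 − R$1,010,405.00 = R$1,819,595.00.
Net income = R$1,819,595.00 × (1 − 0.29) = R$1,291,912.45.
Per share: R$1,291,912.45 / 1,160,000 shares = R$1.11.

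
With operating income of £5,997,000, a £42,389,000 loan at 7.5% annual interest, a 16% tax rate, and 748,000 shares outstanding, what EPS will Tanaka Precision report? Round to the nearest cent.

Pre-tax income = £5,997,000 − £3,179,175.00 = £2,817,825.00.
After tax at 16%: net income = £2,817,825.00 × 0.84 = £2,366,973.00.
EPS = £2,366,973.00 ÷ 748,000 = £3.16.

£3.16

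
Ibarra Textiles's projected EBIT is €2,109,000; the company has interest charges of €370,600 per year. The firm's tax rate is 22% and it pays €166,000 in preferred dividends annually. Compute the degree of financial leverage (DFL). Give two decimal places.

Annual interest charges come to €370,600.00.
Pre-tax preferred-dividend burden = €166,000 ÷ (1 − 0.22) = €212,820.51.
DFL = EBIT ÷ [EBIT − I − D_p/(1−t)] = €2,109,000 ÷ [€2,109,000 − €370,600.00 − €212,820.51] = €2,109,000 ÷ €1,525,579.49 = 1.3824.

1.38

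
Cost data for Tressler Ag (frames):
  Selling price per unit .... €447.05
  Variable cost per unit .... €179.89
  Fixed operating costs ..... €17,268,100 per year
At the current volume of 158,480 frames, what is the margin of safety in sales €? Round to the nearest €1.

€41,953,050

Unit CM = price − variable cost = €447.05 − €179.89 = €267.16. Break-even units = €17,268,100 ÷ €267.16 = 64,635.80; break-even revenue = 64,635.80 × €447.05 = €28,895,433.84.
Current sales = 158,480 × €447.05 = €70,848,484.00.
Margin of safety = €70,848,484.00 − €28,895,433.84 = €41,953,050.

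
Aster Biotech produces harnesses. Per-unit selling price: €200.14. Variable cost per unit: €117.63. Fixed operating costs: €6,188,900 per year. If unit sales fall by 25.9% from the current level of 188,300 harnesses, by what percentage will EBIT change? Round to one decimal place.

-43.0%

Total contribution margin = 188,300 × €82.51 = €15,536,633.00.
Subtracting fixed costs: EBIT = €15,536,633.00 − €6,188,900 = €9,347,733.00.
DOL = contribution ÷ EBIT = €15,536,633.00 ÷ €9,347,733.00 = 1.6621.
Operating income changes by 1.6621 × -25.9% = -43.0%.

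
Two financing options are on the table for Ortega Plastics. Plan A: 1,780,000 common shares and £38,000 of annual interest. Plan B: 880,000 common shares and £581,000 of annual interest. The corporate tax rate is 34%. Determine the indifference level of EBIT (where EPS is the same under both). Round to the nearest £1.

£1,111,933

Set EPS_A = EPS_B: (EBIT − £38,000)(1 − 0.34) ÷ 1,780,000 = (EBIT − £581,000)(1 − 0.34) ÷ 880,000.
The (1 − t) factor cancels: (EBIT − 38,000) × 880,000 = (EBIT − 581,000) × 1,780,000.
EBIT × (1,780,000 − 880,000) = 581,000 × 1,780,000 − 38,000 × 880,000 = 1,000,740,000,000, so EBIT = 1,000,740,000,000 ÷ 900,000 = 1,111,933.33.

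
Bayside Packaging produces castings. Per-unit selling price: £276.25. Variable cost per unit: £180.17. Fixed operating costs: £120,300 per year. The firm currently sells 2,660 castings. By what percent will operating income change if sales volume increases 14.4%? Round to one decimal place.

Total contribution margin = 2,660 × £96.08 = £255,572.80.
EBIT = £255,572.80 − £120,300 = £135,272.80.
Degree of operating leverage = £255,572.80 / £135,272.80 = 1.8893.
%ΔEBIT = DOL × %ΔSales = 1.8893 × +14.4% = +27.2%.

+27.2%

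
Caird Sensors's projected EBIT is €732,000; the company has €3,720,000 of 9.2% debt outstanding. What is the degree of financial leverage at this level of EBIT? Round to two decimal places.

1.88

Annual interest charges come to €342,240.00.
DFL = EBIT ÷ (EBIT − I) = €732,000 ÷ (€732,000 − €342,240.00) = €732,000 ÷ €389,760.00 = 1.8781.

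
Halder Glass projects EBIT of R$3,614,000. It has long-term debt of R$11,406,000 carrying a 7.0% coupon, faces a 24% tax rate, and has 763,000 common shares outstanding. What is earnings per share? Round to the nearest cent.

R$2.80

Pre-tax income = R$3,614,000 − R$798,420.00 = R$2,815,580.00.
After tax at 24%: net income = R$2,815,580.00 × 0.76 = R$2,139,840.80.
Per share: R$2,139,840.80 / 763,000 shares = R$2.80.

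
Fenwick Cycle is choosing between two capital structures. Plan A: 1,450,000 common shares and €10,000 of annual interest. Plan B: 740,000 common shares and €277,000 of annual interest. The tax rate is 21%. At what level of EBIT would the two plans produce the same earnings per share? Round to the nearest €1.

€555,282

At indifference, (EBIT − 10,000)(1 − t)/1,450,000 = (EBIT − 277,000)(1 − t)/740,000.
Cancelling (1 − t) and cross-multiplying: 740,000·(EBIT − 10,000) = 1,450,000·(EBIT − 277,000).
Solving, EBIT = (277,000·1,450,000 − 10,000·740,000) / (1,450,000 − 740,000) = 394,250,000,000 / 710,000 = 555,281.69.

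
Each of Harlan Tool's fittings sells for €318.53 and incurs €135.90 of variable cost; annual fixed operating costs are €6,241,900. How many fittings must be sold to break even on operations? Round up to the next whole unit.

Contribution margin per unit = €318.53 − €135.90 = €182.63.
Break-even volume = fixed costs ÷ CM per unit = €6,241,900 ÷ €182.63 = 34,177.85, so 34,178 fittings.

34,178 fittings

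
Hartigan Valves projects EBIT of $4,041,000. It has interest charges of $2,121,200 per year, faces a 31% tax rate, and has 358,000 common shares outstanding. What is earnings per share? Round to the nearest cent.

$3.70

Interest = $2,121,200.00, so EBT = $4,041,000 − $2,121,200.00 = $1,919,800.00.
After tax at 31%: net income = $1,919,800.00 × 0.69 = $1,324,662.00.
EPS = $1,324,662.00 ÷ 358,000 = $3.70.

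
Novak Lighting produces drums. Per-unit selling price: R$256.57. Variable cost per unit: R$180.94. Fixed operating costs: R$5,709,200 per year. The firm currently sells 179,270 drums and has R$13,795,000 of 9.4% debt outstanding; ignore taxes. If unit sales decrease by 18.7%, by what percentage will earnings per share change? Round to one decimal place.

-38.7%

At 179,270 units, contribution = 179,270 × R$75.63 = R$13,558,190.10.
Operating income = contribution − fixed costs = R$13,558,190.10 − R$5,709,200 = R$7,848,990.10.
Interest = R$1,296,730.00, so EBIT − I = R$6,552,260.10.
Degree of combined leverage = contribution ÷ (EBIT − I) = R$13,558,190.10 ÷ R$6,552,260.10 = 2.0692.
EPS therefore changes by 2.0692 × (-18.7%) = -38.7%.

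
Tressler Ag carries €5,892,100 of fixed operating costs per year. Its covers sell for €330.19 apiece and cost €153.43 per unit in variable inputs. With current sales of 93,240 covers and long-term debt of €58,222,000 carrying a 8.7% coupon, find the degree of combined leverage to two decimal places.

Total contribution margin = 93,240 × €176.76 = €16,481,102.40.
Subtracting fixed costs: EBIT = €16,481,102.40 − €5,892,100 = €10,589,002.40. Interest = €5,065,314.00, so EBIT − I = €5,523,688.40.
DCL = contribution ÷ (EBIT − I) = €16,481,102.40 ÷ €5,523,688.40 = 2.9837.

2.98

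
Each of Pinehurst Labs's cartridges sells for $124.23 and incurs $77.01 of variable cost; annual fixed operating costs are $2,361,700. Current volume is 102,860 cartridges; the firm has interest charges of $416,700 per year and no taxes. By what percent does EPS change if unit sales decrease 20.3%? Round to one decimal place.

-47.4%

Contribution at this volume is 102,860 × $47.22 = $4,857,049.20.
Subtracting fixed costs: EBIT = $4,857,049.20 − $2,361,700 = $2,495,349.20.
Interest = $416,700.00, so EBIT − I = $2,078,649.20.
DCL = total CM / (EBIT − I) = $4,857,049.20 / $2,078,649.20 = 2.3366.
EPS therefore changes by 2.3366 × (-20.3%) = -47.4%.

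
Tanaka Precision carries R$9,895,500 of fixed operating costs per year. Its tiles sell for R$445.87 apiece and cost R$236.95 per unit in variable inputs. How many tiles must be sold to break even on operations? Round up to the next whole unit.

Each unit contributes R$445.87 − R$236.95 = R$208.92.
Break-even volume = fixed costs ÷ CM per unit = R$9,895,500 ÷ R$208.92 = 47,365.02, so 47,366 tiles.

47,366 tiles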